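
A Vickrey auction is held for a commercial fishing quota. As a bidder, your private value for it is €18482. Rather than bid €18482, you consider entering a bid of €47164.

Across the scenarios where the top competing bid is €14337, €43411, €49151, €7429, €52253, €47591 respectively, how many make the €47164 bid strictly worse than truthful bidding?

1

The deviation hurts exactly when the highest competing bid lies strictly between €18482 and €47164 — overbidding then wins at a price above your value.
€14337: below both → same outcome either way.
€43411: inside the interval → strictly worse (loss €24929).
€49151: above both → same outcome either way.
€7429: below both → same outcome either way.
€52253: above both → same outcome either way.
€47591: above both → same outcome either way.
Count: 1.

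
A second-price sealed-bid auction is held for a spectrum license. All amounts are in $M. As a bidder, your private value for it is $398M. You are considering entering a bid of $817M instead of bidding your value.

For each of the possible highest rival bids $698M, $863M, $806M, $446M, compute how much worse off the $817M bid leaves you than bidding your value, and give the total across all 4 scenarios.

The deviation costs you only when the competing bid falls strictly between $398M and $817M; elsewhere both bids give the same outcome.
$698M: truthful payoff $0M, deviation payoff −$300M → loss $300M.
$863M: outcomes coincide → loss $0M.
$806M: truthful payoff $0M, deviation payoff −$408M → loss $408M.
$446M: truthful payoff $0M, deviation payoff −$48M → loss $48M.
Total loss = $300M + $408M + $48M = $756M.

$756M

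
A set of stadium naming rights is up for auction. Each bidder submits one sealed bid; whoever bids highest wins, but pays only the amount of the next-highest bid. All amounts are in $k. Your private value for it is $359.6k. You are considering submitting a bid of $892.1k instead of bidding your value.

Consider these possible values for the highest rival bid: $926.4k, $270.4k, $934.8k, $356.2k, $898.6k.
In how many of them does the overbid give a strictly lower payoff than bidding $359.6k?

0

The deviation hurts exactly when the highest competing bid lies strictly between $359.6k and $892.1k — overbidding then wins at a price above your value.
$926.4k: above both → same outcome either way.
$270.4k: below both → same outcome either way.
$934.8k: above both → same outcome either way.
$356.2k: below both → same outcome either way.
$898.6k: above both → same outcome either way.
Count: 0.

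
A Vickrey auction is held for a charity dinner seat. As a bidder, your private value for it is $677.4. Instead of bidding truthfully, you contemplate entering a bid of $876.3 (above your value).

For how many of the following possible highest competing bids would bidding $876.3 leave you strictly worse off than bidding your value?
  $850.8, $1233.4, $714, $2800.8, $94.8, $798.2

3

The deviation hurts exactly when the highest competing bid lies strictly between $677.4 and $876.3 — overbidding then wins at a price above your value.
$850.8: inside the interval → strictly worse (loss $173.4).
$1233.4: above both → same outcome either way.
$714: inside the interval → strictly worse (loss $36.6).
$2800.8: above both → same outcome either way.
$94.8: below both → same outcome either way.
$798.2: inside the interval → strictly worse (loss $120.8).
Count: 3.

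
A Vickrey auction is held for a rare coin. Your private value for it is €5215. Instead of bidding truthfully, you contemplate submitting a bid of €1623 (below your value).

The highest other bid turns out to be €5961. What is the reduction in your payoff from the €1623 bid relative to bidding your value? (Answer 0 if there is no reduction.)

€0

Bidding your value €5215: you lose (since €5215 < €5961). Payoff €0.
Bidding €1623: you lose. Payoff €0.
Difference = €0 − €0 = €0; both bids lead to the same outcome because the competing bid is above both your value and your alternative bid.
In a second-price auction your bid sets only whether you win, not what you pay, so bidding your true value is weakly dominant.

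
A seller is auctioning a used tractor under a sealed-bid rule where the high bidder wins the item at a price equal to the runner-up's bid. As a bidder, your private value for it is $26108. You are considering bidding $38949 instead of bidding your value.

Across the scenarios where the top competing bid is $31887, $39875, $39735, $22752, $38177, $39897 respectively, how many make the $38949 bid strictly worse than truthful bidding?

2

The deviation hurts exactly when the highest competing bid lies strictly between $26108 and $38949 — overbidding then wins at a price above your value.
$31887: inside the interval → strictly worse (loss $5779).
$39875: above both → same outcome either way.
$39735: above both → same outcome either way.
$22752: below both → same outcome either way.
$38177: inside the interval → strictly worse (loss $12069).
$39897: above both → same outcome either way.
Count: 2.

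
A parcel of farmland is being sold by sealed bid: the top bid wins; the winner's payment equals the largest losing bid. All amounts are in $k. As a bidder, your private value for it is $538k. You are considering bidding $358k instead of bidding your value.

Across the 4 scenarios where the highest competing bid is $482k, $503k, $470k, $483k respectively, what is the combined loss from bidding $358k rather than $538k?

The deviation costs you only when the competing bid falls strictly between $358k and $538k; elsewhere both bids give the same outcome.
$482k: truthful payoff $56k, deviation payoff $0k → loss $56k.
$503k: truthful payoff $35k, deviation payoff $0k → loss $35k.
$470k: truthful payoff $68k, deviation payoff $0k → loss $68k.
$483k: truthful payoff $55k, deviation payoff $0k → loss $55k.
Total loss = $56k + $35k + $68k + $55k = $214k.

$214k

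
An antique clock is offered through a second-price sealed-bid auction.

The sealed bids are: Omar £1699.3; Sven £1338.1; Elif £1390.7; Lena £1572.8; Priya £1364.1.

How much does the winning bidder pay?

£1572.8

Highest bid: Omar at £1699.3, so Omar wins.
Second-highest bid: Lena at £1572.8 — that is the price the winner pays.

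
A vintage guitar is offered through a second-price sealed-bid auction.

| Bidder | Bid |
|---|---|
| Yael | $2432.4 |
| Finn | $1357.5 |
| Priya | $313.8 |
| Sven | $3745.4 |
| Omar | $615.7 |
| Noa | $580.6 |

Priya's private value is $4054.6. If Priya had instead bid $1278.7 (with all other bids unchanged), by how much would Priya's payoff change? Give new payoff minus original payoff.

The highest bid among the other bidders is $3745.4; Priya's bid doesn't change that.
Original bid $313.8: Priya is not highest (top rival bid is $3745.4); payoff $0.
Alternative bid $1278.7: Priya is not highest (top rival bid is $3745.4); payoff $0.
Change in payoff = $0 − ($0) = $0.

$0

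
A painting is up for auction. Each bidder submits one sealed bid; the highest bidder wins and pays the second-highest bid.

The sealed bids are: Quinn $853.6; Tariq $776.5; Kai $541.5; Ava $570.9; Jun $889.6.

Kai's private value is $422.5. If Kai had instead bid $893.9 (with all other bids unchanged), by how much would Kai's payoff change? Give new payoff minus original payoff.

−$467.1

The highest bid among the other bidders is $889.6; Kai's bid doesn't change that.
Original bid $541.5: Kai is not highest (top rival bid is $889.6); payoff $0.
Alternative bid $893.9: Kai is highest, pays the top rival bid $889.6; payoff $422.5 − $889.6 = −$467.1.
Change in payoff = −$467.1 − ($0) = −$467.1.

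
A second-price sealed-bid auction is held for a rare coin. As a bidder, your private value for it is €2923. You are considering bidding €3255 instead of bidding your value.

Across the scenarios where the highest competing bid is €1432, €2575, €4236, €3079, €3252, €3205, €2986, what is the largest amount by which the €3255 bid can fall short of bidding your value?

€329

€1432: same outcome either way → loss €0.
€2575: same outcome either way → loss €0.
€4236: same outcome either way → loss €0.
€3079: truthful gives €0, deviation gives −€156 → loss €156.
€3252: truthful gives €0, deviation gives −€329 → loss €329.
€3205: truthful gives €0, deviation gives −€282 → loss €282.
€2986: truthful gives €0, deviation gives −€63 → loss €63.
Maximum loss: €329.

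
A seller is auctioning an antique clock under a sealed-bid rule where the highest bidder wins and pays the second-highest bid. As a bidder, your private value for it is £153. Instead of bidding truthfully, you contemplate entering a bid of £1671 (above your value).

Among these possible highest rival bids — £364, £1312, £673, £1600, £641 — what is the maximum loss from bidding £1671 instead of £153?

£1447

£364: truthful gives £0, deviation gives −£211 → loss £211.
£1312: truthful gives £0, deviation gives −£1159 → loss £1159.
£673: truthful gives £0, deviation gives −£520 → loss £520.
£1600: truthful gives £0, deviation gives −£1447 → loss £1447.
£641: truthful gives £0, deviation gives −£488 → loss £488.
Maximum loss: £1447.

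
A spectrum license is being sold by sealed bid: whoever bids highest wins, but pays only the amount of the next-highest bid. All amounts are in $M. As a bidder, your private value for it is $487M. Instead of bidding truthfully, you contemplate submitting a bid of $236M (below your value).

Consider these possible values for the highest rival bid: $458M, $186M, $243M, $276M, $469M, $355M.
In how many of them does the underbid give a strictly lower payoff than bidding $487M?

5

The deviation hurts exactly when the highest competing bid lies strictly between $236M and $487M — underbidding then forfeits a profitable win.
$458M: inside the interval → strictly worse (loss $29M).
$186M: below both → same outcome either way.
$243M: inside the interval → strictly worse (loss $244M).
$276M: inside the interval → strictly worse (loss $211M).
$469M: inside the interval → strictly worse (loss $18M).
$355M: inside the interval → strictly worse (loss $132M).
Count: 5.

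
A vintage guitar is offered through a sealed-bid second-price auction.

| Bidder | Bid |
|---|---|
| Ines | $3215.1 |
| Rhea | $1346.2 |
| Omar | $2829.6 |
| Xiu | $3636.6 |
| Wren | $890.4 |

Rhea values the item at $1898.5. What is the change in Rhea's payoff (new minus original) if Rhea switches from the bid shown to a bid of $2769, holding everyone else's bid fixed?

The highest bid among the other bidders is $3636.6; Rhea's bid doesn't change that.
Original bid $1346.2: Rhea is not highest (top rival bid is $3636.6); payoff $0.
Alternative bid $2769: Rhea is not highest (top rival bid is $3636.6); payoff $0.
Change in payoff = $0 − ($0) = $0.

$0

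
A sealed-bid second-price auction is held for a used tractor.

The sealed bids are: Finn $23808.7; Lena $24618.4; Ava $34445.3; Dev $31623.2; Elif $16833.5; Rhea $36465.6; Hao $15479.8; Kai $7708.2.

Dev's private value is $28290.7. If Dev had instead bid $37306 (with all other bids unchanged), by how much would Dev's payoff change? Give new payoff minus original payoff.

−$8174.9

The highest bid among the other bidders is $36465.6; Dev's bid doesn't change that.
Original bid $31623.2: Dev is not highest (top rival bid is $36465.6); payoff $0.
Alternative bid $37306: Dev is highest, pays the top rival bid $36465.6; payoff $28290.7 − $36465.6 = −$8174.9.
Change in payoff = −$8174.9 − ($0) = −$8174.9.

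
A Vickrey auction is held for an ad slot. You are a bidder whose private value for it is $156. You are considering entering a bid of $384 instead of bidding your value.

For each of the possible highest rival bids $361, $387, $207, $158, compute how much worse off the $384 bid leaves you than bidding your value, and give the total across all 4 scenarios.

The deviation costs you only when the competing bid falls strictly between $156 and $384; elsewhere both bids give the same outcome.
$361: truthful payoff $0, deviation payoff −$205 → loss $205.
$387: outcomes coincide → loss $0.
$207: truthful payoff $0, deviation payoff −$51 → loss $51.
$158: truthful payoff $0, deviation payoff −$2 → loss $2.
Total loss = $205 + $51 + $2 = $258.

$258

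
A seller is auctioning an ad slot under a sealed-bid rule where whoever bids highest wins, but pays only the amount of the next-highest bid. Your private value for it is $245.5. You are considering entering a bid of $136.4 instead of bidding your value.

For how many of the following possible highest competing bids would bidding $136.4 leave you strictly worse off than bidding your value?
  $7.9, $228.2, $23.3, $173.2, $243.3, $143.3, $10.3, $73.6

4

The deviation hurts exactly when the highest competing bid lies strictly between $136.4 and $245.5 — underbidding then forfeits a profitable win.
$7.9: below both → same outcome either way.
$228.2: inside the interval → strictly worse (loss $17.3).
$23.3: below both → same outcome either way.
$173.2: inside the interval → strictly worse (loss $72.3).
$243.3: inside the interval → strictly worse (loss $2.2).
$143.3: inside the interval → strictly worse (loss $102.2).
$10.3: below both → same outcome either way.
$73.6: below both → same outcome either way.
Count: 4.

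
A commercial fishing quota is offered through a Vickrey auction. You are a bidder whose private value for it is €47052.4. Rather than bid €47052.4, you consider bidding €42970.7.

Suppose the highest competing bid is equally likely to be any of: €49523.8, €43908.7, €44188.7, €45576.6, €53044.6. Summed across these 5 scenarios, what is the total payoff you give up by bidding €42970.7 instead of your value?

The deviation costs you only when the competing bid falls strictly between €42970.7 and €47052.4; elsewhere both bids give the same outcome.
€49523.8: outcomes coincide → loss €0.
€43908.7: truthful payoff €3143.7, deviation payoff €0 → loss €3143.7.
€44188.7: truthful payoff €2863.7, deviation payoff €0 → loss €2863.7.
€45576.6: truthful payoff €1475.8, deviation payoff €0 → loss €1475.8.
€53044.6: outcomes coincide → loss €0.
Total loss = €3143.7 + €2863.7 + €1475.8 = €7483.2.

€7483.2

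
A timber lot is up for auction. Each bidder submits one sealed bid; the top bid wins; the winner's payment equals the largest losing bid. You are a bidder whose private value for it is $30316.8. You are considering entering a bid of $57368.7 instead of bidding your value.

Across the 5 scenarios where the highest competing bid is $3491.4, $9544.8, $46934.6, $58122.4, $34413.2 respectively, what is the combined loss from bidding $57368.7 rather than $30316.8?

The deviation costs you only when the competing bid falls strictly between $30316.8 and $57368.7; elsewhere both bids give the same outcome.
$3491.4: outcomes coincide → loss $0.
$9544.8: outcomes coincide → loss $0.
$46934.6: truthful payoff $0, deviation payoff −$16617.8 → loss $16617.8.
$58122.4: outcomes coincide → loss $0.
$34413.2: truthful payoff $0, deviation payoff −$4096.4 → loss $4096.4.
Total loss = $16617.8 + $4096.4 = $20714.2.

$20714.2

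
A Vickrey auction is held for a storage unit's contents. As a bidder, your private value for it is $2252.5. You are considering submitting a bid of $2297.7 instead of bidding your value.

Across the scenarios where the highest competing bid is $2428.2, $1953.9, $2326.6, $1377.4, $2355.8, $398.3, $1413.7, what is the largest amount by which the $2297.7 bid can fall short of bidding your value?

$0

$2428.2: same outcome either way → loss $0.
$1953.9: same outcome either way → loss $0.
$2326.6: same outcome either way → loss $0.
$1377.4: same outcome either way → loss $0.
$2355.8: same outcome either way → loss $0.
$398.3: same outcome either way → loss $0.
$1413.7: same outcome either way → loss $0.
Maximum loss: $0.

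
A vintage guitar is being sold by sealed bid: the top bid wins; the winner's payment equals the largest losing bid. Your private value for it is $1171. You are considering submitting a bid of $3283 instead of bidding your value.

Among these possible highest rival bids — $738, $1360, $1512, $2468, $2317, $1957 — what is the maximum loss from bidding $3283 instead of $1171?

$1297

$738: same outcome either way → loss $0.
$1360: truthful gives $0, deviation gives −$189 → loss $189.
$1512: truthful gives $0, deviation gives −$341 → loss $341.
$2468: truthful gives $0, deviation gives −$1297 → loss $1297.
$2317: truthful gives $0, deviation gives −$1146 → loss $1146.
$1957: truthful gives $0, deviation gives −$786 → loss $786.
Maximum loss: $1297.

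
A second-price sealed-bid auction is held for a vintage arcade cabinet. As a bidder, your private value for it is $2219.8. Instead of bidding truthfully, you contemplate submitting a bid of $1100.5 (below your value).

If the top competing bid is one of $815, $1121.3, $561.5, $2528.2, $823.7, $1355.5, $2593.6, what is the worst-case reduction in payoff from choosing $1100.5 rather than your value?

$815: same outcome either way → loss $0.
$1121.3: truthful gives $1098.5, deviation gives $0 → loss $1098.5.
$561.5: same outcome either way → loss $0.
$2528.2: same outcome either way → loss $0.
$823.7: same outcome either way → loss $0.
$1355.5: truthful gives $864.3, deviation gives $0 → loss $864.3.
$2593.6: same outcome either way → loss $0.
Maximum loss: $1098.5.

$1098.5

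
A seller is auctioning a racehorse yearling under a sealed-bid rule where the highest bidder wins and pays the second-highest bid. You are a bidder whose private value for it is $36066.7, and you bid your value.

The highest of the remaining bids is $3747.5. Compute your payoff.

$32319.2

Your bid $36066.7 exceeds the highest competing bid $3747.5, so you win.
In a second-price auction the winner pays the second-highest bid, $3747.5.
Payoff = value − price = $36066.7 − $3747.5 = $32319.2.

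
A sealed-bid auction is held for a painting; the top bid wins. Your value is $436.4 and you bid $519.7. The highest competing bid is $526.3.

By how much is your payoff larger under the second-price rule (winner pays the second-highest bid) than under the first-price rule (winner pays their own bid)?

$0

Your bid $519.7 is below $526.3, so you lose under either rule.
Payoff is $0 in both cases; difference = $0.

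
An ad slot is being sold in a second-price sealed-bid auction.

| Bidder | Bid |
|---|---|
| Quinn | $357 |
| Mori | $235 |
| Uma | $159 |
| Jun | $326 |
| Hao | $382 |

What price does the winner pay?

Highest bid: Hao at $382, so Hao wins.
Second-highest bid: Quinn at $357 — that is the price the winner pays.

$357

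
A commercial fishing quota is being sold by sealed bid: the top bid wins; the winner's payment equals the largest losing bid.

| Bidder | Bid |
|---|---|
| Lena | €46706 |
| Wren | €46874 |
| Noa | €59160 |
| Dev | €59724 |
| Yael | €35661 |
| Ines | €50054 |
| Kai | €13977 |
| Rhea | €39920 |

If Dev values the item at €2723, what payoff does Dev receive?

−€56437

Highest bid: Dev at €59724, so Dev wins.
Second-highest bid: Noa at €59160 — that is the price the winner pays.
Dev's payoff = value − price = €2723 − €59160 = −€56437.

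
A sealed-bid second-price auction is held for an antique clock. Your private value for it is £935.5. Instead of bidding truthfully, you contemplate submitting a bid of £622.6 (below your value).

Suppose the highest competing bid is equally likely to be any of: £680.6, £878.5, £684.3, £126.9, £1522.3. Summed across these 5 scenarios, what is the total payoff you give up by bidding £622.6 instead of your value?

£563.1

The deviation costs you only when the competing bid falls strictly between £622.6 and £935.5; elsewhere both bids give the same outcome.
£680.6: truthful payoff £254.9, deviation payoff £0 → loss £254.9.
£878.5: truthful payoff £57, deviation payoff £0 → loss £57.
£684.3: truthful payoff £251.2, deviation payoff £0 → loss £251.2.
£126.9: outcomes coincide → loss £0.
£1522.3: outcomes coincide → loss £0.
Total loss = £254.9 + £57 + £251.2 = £563.1.
In a second-price auction your bid sets only whether you win, not what you pay, so bidding your true value is weakly dominant.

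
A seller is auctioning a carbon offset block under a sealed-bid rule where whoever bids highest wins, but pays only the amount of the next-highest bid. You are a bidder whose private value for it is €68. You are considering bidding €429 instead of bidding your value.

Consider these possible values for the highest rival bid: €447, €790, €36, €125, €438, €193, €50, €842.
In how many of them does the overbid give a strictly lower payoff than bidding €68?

2

The deviation hurts exactly when the highest competing bid lies strictly between €68 and €429 — overbidding then wins at a price above your value.
€447: above both → same outcome either way.
€790: above both → same outcome either way.
€36: below both → same outcome either way.
€125: inside the interval → strictly worse (loss €57).
€438: above both → same outcome either way.
€193: inside the interval → strictly worse (loss €125).
€50: below both → same outcome either way.
€842: above both → same outcome either way.
Count: 2.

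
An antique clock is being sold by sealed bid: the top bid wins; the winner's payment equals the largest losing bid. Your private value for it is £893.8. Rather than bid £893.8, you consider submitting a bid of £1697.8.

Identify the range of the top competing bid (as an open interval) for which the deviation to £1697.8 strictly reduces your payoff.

If the competing bid is below £893.8, both bids win at the same price — no difference.
If it is above £1697.8, both bids lose — no difference.
If it lies strictly between £893.8 and £1697.8, bidding your value loses (payoff 0) while bidding £1697.8 wins at a price above your value (payoff negative).
So the deviation strictly hurts on the open interval (£893.8, £1697.8).

(£893.8, £1697.8)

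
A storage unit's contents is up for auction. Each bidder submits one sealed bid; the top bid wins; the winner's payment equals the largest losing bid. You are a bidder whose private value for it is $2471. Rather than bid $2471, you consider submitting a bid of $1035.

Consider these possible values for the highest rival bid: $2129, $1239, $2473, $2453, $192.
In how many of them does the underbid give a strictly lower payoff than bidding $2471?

The deviation hurts exactly when the highest competing bid lies strictly between $1035 and $2471 — underbidding then forfeits a profitable win.
$2129: inside the interval → strictly worse (loss $342).
$1239: inside the interval → strictly worse (loss $1232).
$2473: above both → same outcome either way.
$2453: inside the interval → strictly worse (loss $18).
$192: below both → same outcome either way.
Count: 3.

3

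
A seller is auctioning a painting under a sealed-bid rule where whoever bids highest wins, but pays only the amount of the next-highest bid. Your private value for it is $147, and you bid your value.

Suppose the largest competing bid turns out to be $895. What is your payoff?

$0

Your bid $147 is below the highest competing bid $895, so you lose.
A losing bidder pays nothing and receives nothing: payoff = $0.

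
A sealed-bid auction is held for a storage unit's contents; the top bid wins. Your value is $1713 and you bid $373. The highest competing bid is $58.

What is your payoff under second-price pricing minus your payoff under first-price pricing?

$315

You have the highest bid, so you win under either rule.
Second-price: pay $58 → payoff $1655.
First-price: pay your own bid $373 → payoff $1340.
Difference = $1655 − ($1340) = $315.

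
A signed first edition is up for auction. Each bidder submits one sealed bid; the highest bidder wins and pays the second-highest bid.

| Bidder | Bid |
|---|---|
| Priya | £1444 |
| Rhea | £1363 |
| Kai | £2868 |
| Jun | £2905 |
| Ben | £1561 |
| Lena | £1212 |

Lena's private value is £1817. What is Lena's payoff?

£0

Highest bid: Jun at £2905, so Jun wins.
Second-highest bid: Kai at £2868 — that is the price the winner pays.
Lena did not win, so Lena pays nothing and receives nothing: payoff £0.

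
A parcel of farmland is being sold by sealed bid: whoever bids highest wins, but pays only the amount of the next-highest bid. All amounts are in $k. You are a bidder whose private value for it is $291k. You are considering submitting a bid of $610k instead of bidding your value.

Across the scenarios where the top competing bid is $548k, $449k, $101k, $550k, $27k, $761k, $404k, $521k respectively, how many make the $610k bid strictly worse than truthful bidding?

The deviation hurts exactly when the highest competing bid lies strictly between $291k and $610k — overbidding then wins at a price above your value.
$548k: inside the interval → strictly worse (loss $257k).
$449k: inside the interval → strictly worse (loss $158k).
$101k: below both → same outcome either way.
$550k: inside the interval → strictly worse (loss $259k).
$27k: below both → same outcome either way.
$761k: above both → same outcome either way.
$404k: inside the interval → strictly worse (loss $113k).
$521k: inside the interval → strictly worse (loss $230k).
Count: 5.

5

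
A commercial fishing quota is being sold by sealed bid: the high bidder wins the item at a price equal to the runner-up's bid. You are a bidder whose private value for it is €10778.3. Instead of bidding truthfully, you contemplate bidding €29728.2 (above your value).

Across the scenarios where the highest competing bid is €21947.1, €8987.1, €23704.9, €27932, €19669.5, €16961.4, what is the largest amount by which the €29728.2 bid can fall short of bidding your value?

€17153.7

€21947.1: truthful gives €0, deviation gives −€11168.8 → loss €11168.8.
€8987.1: same outcome either way → loss €0.
€23704.9: truthful gives €0, deviation gives −€12926.6 → loss €12926.6.
€27932: truthful gives €0, deviation gives −€17153.7 → loss €17153.7.
€19669.5: truthful gives €0, deviation gives −€8891.2 → loss €8891.2.
€16961.4: truthful gives €0, deviation gives −€6183.1 → loss €6183.1.
Maximum loss: €17153.7.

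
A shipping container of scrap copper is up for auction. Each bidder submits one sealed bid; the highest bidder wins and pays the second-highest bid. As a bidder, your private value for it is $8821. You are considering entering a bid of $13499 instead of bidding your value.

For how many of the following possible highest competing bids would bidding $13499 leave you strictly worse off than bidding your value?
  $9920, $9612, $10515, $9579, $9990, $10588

The deviation hurts exactly when the highest competing bid lies strictly between $8821 and $13499 — overbidding then wins at a price above your value.
$9920: inside the interval → strictly worse (loss $1099).
$9612: inside the interval → strictly worse (loss $791).
$10515: inside the interval → strictly worse (loss $1694).
$9579: inside the interval → strictly worse (loss $758).
$9990: inside the interval → strictly worse (loss $1169).
$10588: inside the interval → strictly worse (loss $1767).
Count: 6.

6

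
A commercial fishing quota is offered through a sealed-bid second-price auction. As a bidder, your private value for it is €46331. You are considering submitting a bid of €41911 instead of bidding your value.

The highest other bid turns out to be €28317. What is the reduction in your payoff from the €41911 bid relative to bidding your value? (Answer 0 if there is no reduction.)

Bidding your value €46331: you win (since €46331 > €28317) and pay €28317. Payoff €18014.
Bidding €41911: you win and pay €28317. Payoff €46331 − €28317 = €18014.
Difference = €18014 − €18014 = €0; both bids lead to the same outcome because the competing bid is below both your value and your alternative bid.

€0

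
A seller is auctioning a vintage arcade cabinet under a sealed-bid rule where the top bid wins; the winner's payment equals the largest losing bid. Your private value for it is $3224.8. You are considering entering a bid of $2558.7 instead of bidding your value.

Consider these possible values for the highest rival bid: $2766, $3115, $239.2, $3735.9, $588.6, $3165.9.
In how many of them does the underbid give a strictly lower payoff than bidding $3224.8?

3

The deviation hurts exactly when the highest competing bid lies strictly between $2558.7 and $3224.8 — underbidding then forfeits a profitable win.
$2766: inside the interval → strictly worse (loss $458.8).
$3115: inside the interval → strictly worse (loss $109.8).
$239.2: below both → same outcome either way.
$3735.9: above both → same outcome either way.
$588.6: below both → same outcome either way.
$3165.9: inside the interval → strictly worse (loss $58.9).
Count: 3.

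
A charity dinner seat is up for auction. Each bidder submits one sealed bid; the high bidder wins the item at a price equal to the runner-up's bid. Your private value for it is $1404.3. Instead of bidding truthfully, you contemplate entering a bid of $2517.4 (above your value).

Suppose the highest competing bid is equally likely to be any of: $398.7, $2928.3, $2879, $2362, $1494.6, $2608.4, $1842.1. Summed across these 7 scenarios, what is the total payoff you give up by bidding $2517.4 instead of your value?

$1485.8

The deviation costs you only when the competing bid falls strictly between $1404.3 and $2517.4; elsewhere both bids give the same outcome.
$398.7: outcomes coincide → loss $0.
$2928.3: outcomes coincide → loss $0.
$2879: outcomes coincide → loss $0.
$2362: truthful payoff $0, deviation payoff −$957.7 → loss $957.7.
$1494.6: truthful payoff $0, deviation payoff −$90.3 → loss $90.3.
$2608.4: outcomes coincide → loss $0.
$1842.1: truthful payoff $0, deviation payoff −$437.8 → loss $437.8.
Total loss = $957.7 + $90.3 + $437.8 = $1485.8.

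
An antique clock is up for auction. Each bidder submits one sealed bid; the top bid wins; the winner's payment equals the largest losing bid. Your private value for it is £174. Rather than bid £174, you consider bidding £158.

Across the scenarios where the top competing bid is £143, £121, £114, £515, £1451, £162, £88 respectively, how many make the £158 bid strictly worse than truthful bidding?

1

The deviation hurts exactly when the highest competing bid lies strictly between £158 and £174 — underbidding then forfeits a profitable win.
£143: below both → same outcome either way.
£121: below both → same outcome either way.
£114: below both → same outcome either way.
£515: above both → same outcome either way.
£1451: above both → same outcome either way.
£162: inside the interval → strictly worse (loss £12).
£88: below both → same outcome either way.
Count: 1.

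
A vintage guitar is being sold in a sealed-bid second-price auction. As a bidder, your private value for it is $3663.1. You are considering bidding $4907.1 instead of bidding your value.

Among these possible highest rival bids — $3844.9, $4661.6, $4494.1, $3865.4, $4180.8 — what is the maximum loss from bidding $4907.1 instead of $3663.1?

$998.5

$3844.9: truthful gives $0, deviation gives −$181.8 → loss $181.8.
$4661.6: truthful gives $0, deviation gives −$998.5 → loss $998.5.
$4494.1: truthful gives $0, deviation gives −$831 → loss $831.
$3865.4: truthful gives $0, deviation gives −$202.3 → loss $202.3.
$4180.8: truthful gives $0, deviation gives −$517.7 → loss $517.7.
Maximum loss: $998.5.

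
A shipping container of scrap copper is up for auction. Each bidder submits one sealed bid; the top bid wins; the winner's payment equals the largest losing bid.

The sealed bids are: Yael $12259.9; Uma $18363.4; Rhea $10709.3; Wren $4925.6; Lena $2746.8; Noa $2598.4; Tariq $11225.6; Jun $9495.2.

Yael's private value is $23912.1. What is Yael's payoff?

$0

Highest bid: Uma at $18363.4, so Uma wins.
Second-highest bid: Yael at $12259.9 — that is the price the winner pays.
Yael did not win, so Yael pays nothing and receives nothing: payoff $0.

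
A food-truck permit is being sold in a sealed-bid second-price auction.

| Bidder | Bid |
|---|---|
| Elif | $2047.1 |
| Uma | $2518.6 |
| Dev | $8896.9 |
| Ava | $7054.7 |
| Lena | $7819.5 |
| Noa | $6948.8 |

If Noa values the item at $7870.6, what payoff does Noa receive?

Highest bid: Dev at $8896.9, so Dev wins.
Second-highest bid: Lena at $7819.5 — that is the price the winner pays.
Noa did not win, so Noa pays nothing and receives nothing: payoff $0.

$0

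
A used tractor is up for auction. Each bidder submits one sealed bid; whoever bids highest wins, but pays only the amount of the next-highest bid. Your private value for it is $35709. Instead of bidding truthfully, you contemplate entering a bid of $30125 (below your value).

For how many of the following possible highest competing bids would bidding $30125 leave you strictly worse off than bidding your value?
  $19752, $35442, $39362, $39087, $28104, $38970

The deviation hurts exactly when the highest competing bid lies strictly between $30125 and $35709 — underbidding then forfeits a profitable win.
$19752: below both → same outcome either way.
$35442: inside the interval → strictly worse (loss $267).
$39362: above both → same outcome either way.
$39087: above both → same outcome either way.
$28104: below both → same outcome either way.
$38970: above both → same outcome either way.
Count: 1.

1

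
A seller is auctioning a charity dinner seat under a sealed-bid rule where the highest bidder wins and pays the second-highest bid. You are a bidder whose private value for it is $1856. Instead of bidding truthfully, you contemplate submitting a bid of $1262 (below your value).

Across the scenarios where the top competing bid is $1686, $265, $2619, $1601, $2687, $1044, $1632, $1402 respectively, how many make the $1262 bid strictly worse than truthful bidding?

The deviation hurts exactly when the highest competing bid lies strictly between $1262 and $1856 — underbidding then forfeits a profitable win.
$1686: inside the interval → strictly worse (loss $170).
$265: below both → same outcome either way.
$2619: above both → same outcome either way.
$1601: inside the interval → strictly worse (loss $255).
$2687: above both → same outcome either way.
$1044: below both → same outcome either way.
$1632: inside the interval → strictly worse (loss $224).
$1402: inside the interval → strictly worse (loss $454).
Count: 4.

4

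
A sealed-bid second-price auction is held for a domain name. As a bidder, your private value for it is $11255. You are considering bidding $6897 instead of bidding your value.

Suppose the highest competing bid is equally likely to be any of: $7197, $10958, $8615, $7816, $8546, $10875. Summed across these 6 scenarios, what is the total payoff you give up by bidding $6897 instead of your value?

$13523

The deviation costs you only when the competing bid falls strictly between $6897 and $11255; elsewhere both bids give the same outcome.
$7197: truthful payoff $4058, deviation payoff $0 → loss $4058.
$10958: truthful payoff $297, deviation payoff $0 → loss $297.
$8615: truthful payoff $2640, deviation payoff $0 → loss $2640.
$7816: truthful payoff $3439, deviation payoff $0 → loss $3439.
$8546: truthful payoff $2709, deviation payoff $0 → loss $2709.
$10875: truthful payoff $380, deviation payoff $0 → loss $380.
Total loss = $4058 + $297 + $2640 + $3439 + $2709 + $380 = $13523.
Truthful bidding weakly dominates here: raising your bid can only win items priced above your value, and lowering it can only forfeit items priced below.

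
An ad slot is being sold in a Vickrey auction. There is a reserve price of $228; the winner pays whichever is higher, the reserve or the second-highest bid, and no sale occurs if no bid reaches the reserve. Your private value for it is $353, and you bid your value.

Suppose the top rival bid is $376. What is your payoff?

$0

Your bid $353 is below the highest competing bid $376, so you lose. Payoff $0.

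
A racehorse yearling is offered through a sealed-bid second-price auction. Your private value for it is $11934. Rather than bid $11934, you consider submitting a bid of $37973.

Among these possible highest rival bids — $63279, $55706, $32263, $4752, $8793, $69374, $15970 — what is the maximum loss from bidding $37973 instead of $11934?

$63279: same outcome either way → loss $0.
$55706: same outcome either way → loss $0.
$32263: truthful gives $0, deviation gives −$20329 → loss $20329.
$4752: same outcome either way → loss $0.
$8793: same outcome either way → loss $0.
$69374: same outcome either way → loss $0.
$15970: truthful gives $0, deviation gives −$4036 → loss $4036.
Maximum loss: $20329.

$20329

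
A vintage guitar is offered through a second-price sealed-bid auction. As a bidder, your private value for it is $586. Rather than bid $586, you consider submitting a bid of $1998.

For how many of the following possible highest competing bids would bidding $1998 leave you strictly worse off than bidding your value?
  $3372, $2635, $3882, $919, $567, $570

1

The deviation hurts exactly when the highest competing bid lies strictly between $586 and $1998 — overbidding then wins at a price above your value.
$3372: above both → same outcome either way.
$2635: above both → same outcome either way.
$3882: above both → same outcome either way.
$919: inside the interval → strictly worse (loss $333).
$567: below both → same outcome either way.
$570: below both → same outcome either way.
Count: 1.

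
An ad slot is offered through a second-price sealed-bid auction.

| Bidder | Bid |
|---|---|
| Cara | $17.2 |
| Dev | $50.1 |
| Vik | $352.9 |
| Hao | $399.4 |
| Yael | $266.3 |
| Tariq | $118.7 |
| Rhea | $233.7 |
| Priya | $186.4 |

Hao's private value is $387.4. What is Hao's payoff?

$34.5

Highest bid: Hao at $399.4, so Hao wins.
Second-highest bid: Vik at $352.9 — that is the price the winner pays.
Hao's payoff = value − price = $387.4 − $352.9 = $34.5.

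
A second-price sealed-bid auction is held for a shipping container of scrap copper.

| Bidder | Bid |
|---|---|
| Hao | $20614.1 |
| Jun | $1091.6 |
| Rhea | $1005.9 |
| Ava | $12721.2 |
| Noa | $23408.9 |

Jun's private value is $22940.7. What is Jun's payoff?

$0

Highest bid: Noa at $23408.9, so Noa wins.
Second-highest bid: Hao at $20614.1 — that is the price the winner pays.
Jun did not win, so Jun pays nothing and receives nothing: payoff $0.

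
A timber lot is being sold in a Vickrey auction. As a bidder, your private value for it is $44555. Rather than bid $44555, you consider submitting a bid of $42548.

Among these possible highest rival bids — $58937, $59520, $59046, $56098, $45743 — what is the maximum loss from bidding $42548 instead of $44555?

$58937: same outcome either way → loss $0.
$59520: same outcome either way → loss $0.
$59046: same outcome either way → loss $0.
$56098: same outcome either way → loss $0.
$45743: same outcome either way → loss $0.
Maximum loss: $0.

$0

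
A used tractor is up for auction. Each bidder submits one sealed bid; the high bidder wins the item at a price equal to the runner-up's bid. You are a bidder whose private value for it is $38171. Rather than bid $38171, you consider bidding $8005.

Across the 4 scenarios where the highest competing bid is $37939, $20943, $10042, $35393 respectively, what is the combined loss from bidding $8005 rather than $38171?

The deviation costs you only when the competing bid falls strictly between $8005 and $38171; elsewhere both bids give the same outcome.
$37939: truthful payoff $232, deviation payoff $0 → loss $232.
$20943: truthful payoff $17228, deviation payoff $0 → loss $17228.
$10042: truthful payoff $28129, deviation payoff $0 → loss $28129.
$35393: truthful payoff $2778, deviation payoff $0 → loss $2778.
Total loss = $232 + $17228 + $28129 + $2778 = $48367.
Because the price is fixed by the runner-up's bid, deviating from your value can only change a good outcome into a bad one — never the reverse.

$48367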